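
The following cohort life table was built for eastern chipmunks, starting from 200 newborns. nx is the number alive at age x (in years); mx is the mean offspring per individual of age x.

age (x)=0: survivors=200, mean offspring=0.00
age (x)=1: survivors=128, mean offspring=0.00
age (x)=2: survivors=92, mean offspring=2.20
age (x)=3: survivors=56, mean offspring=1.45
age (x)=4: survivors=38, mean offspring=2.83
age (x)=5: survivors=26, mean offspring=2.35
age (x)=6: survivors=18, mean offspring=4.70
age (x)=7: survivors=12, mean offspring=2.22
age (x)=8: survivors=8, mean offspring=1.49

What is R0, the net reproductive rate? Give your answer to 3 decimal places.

lx = nx/n0 = nx/200: 1, 0.64, 0.46, 0.28, 0.19, 0.13, 0.09, 0.06, 0.04
lx·mx by age: 0, 0, 1.012, 0.406, 0.5377, 0.3055, 0.423, 0.1332, 0.0596
R0 = Σ lx·mx = 2.877 → 2.877

2.877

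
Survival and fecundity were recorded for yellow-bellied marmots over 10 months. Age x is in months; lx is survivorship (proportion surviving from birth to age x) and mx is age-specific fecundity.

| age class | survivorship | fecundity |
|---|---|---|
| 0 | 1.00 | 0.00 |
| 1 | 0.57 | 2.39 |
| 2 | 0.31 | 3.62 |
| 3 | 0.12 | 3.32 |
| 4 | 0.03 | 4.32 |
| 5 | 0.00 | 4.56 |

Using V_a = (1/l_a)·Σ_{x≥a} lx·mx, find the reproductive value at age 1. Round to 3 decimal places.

lx·mx for x ≥ 1: 1.3623, 1.1222, 0.3984, 0.1296, 0 → sum = 3.0125
V_1 = 3.0125 / l_1 = 3.0125 / 0.57 = 5.285088… → 5.285

5.285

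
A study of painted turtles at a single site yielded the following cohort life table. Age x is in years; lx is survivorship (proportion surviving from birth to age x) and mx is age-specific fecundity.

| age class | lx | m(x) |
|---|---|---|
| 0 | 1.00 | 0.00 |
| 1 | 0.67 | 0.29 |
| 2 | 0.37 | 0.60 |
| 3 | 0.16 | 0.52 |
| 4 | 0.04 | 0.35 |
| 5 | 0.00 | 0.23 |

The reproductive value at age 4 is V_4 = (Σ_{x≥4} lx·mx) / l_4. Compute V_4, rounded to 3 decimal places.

0.350

lx·mx for x ≥ 4: 0.014, 0 → sum = 0.014
V_4 = 0.014 / l_4 = 0.014 / 0.04 = 0.35 → 0.350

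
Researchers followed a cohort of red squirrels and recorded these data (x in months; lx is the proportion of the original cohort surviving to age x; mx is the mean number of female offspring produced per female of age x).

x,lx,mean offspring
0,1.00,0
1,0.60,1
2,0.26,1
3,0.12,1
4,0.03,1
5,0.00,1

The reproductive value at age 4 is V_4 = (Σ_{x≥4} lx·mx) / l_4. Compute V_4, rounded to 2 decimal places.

1.00

lx·mx for x ≥ 4: 0.03, 0 → sum = 0.03
V_4 = 0.03 / l_4 = 0.03 / 0.03 = 1 → 1.00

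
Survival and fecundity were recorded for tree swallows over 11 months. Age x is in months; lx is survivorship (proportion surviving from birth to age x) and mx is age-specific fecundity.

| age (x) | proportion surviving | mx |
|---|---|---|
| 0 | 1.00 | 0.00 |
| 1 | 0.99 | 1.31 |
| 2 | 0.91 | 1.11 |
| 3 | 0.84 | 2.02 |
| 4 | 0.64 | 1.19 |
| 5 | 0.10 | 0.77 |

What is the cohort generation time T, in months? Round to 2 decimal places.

2.44

lx·mx: 0, 1.2969, 1.0101, 1.6968, 0.7616, 0.077 → R0 = 4.8424
x·lx·mx: 0, 1.2969, 2.0202, 5.0904, 3.0464, 0.385 → Σ = 11.8389
T = 11.8389 / 4.8424 = 2.444841… → 2.44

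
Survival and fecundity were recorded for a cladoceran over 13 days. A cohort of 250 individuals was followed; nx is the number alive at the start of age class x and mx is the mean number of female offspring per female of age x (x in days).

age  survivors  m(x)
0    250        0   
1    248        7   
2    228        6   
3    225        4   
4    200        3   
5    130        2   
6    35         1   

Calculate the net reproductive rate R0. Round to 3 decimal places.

19.596

lx = nx/n0 = nx/250: 1, 0.992, 0.912, 0.9, 0.8, 0.52, 0.14
lx·mx by age: 0, 6.944, 5.472, 3.6, 2.4, 1.04, 0.14
R0 = Σ lx·mx = 19.596 → 19.596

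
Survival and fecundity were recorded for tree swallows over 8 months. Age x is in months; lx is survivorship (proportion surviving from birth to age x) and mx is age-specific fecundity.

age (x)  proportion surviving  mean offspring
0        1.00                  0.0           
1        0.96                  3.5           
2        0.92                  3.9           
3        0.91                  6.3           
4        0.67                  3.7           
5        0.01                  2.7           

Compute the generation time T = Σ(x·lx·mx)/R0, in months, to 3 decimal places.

2.488

lx·mx: 0, 3.36, 3.588, 5.733, 2.479, 0.027 → R0 = 15.187
x·lx·mx: 0, 3.36, 7.176, 17.199, 9.916, 0.135 → Σ = 37.786
T = 37.786 / 15.187 = 2.488049… → 2.488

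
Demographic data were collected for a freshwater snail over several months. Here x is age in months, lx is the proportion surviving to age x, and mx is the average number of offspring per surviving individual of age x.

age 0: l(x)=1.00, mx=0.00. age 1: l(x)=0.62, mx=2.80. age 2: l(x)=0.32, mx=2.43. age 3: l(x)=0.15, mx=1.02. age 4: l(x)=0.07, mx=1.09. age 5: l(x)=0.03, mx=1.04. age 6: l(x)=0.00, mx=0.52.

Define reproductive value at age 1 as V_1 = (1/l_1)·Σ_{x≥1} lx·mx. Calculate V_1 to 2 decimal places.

lx·mx for x ≥ 1: 1.736, 0.7776, 0.153, 0.0763, 0.0312, 0 → sum = 2.7741
V_1 = 2.7741 / l_1 = 2.7741 / 0.62 = 4.474355… → 4.47

4.47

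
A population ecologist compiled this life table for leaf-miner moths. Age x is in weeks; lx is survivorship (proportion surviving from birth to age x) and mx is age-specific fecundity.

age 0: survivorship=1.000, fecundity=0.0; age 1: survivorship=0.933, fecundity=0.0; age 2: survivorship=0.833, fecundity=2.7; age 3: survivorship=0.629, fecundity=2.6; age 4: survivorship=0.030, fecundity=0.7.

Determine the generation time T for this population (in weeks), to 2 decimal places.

lx·mx: 0, 0, 2.2491, 1.6354, 0.021 → R0 = 3.9055
x·lx·mx: 0, 0, 4.4982, 4.9062, 0.084 → Σ = 9.4884
T = 9.4884 / 3.9055 = 2.429497… → 2.43

2.43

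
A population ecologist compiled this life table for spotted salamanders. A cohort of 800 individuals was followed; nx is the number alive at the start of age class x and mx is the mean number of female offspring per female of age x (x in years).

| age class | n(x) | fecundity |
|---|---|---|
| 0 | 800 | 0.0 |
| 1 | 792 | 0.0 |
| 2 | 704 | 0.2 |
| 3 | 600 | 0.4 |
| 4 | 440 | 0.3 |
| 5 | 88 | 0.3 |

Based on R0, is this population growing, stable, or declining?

declining

lx = nx/n0 = nx/800: 1, 0.99, 0.88, 0.75, 0.55, 0.11
R0 = Σ lx·mx = 0 + 0 + 0.176 + 0.3 + 0.165 + 0.033 = 0.674
R0 < 1, so the population is declining.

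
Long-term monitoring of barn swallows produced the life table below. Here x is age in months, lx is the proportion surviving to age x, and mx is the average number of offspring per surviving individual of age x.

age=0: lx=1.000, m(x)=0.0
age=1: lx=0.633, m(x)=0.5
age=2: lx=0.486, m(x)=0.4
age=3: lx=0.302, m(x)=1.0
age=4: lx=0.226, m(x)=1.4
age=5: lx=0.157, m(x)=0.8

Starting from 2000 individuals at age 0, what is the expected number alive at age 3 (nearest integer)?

604

Expected survivors = N0 · l_3 = 2000 × 0.302 = 604 → 604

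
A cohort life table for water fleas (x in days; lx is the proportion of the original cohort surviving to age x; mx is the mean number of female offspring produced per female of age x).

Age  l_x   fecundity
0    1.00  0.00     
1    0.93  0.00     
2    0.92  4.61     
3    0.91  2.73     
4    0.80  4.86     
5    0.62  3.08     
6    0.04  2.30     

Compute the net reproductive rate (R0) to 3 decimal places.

12.615

lx·mx by age: 0, 0, 4.2412, 2.4843, 3.888, 1.9096, 0.092
R0 = Σ lx·mx = 12.6151 → 12.615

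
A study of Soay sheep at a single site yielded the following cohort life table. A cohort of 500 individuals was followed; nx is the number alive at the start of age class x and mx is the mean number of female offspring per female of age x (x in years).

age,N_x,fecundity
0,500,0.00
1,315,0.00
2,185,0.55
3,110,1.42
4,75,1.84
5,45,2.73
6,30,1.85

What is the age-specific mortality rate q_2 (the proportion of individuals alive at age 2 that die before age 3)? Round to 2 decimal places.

lx = nx/n0 = nx/500: 1, 0.63, 0.37, 0.22, 0.15, 0.09, 0.06
q_2 = (l_2 − l_3) / l_2 = (0.37 − 0.22) / 0.37
     = 0.15 / 0.37 = 0.405405… → 0.41

0.41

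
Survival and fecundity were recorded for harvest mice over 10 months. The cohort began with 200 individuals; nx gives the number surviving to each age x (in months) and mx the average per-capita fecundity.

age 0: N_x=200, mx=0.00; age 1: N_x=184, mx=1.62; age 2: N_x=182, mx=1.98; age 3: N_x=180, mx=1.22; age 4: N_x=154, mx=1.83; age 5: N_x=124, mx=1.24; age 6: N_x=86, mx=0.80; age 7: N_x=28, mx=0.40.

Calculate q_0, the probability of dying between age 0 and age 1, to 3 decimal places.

0.080

lx = nx/n0 = nx/200: 1, 0.92, 0.91, 0.9, 0.77, 0.62, 0.43, 0.14
q_0 = (l_0 − l_1) / l_0 = (1 − 0.92) / 1
     = 0.08 / 1 = 0.08 → 0.080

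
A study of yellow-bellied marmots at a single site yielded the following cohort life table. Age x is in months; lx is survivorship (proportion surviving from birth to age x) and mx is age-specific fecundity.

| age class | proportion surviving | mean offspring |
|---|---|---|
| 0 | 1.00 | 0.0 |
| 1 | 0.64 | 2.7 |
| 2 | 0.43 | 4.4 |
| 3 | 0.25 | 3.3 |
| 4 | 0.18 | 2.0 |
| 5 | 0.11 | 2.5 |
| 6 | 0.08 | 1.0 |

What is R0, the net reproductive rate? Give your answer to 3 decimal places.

5.160

lx·mx by age: 0, 1.728, 1.892, 0.825, 0.36, 0.275, 0.08
R0 = Σ lx·mx = 5.16 → 5.160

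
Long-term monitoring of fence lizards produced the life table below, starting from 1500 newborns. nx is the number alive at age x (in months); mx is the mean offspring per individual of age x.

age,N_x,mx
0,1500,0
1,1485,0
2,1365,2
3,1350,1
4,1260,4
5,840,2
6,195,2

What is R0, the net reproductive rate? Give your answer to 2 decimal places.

lx = nx/n0 = nx/1500: 1, 0.99, 0.91, 0.9, 0.84, 0.56, 0.13
lx·mx by age: 0, 0, 1.82, 0.9, 3.36, 1.12, 0.26
R0 = Σ lx·mx = 7.46 → 7.46

7.46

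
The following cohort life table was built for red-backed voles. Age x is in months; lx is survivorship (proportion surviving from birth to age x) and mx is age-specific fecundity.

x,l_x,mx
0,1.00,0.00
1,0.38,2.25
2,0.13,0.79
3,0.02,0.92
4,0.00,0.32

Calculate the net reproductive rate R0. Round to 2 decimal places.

lx·mx by age: 0, 0.855, 0.1027, 0.0184, 0
R0 = Σ lx·mx = 0.9761 → 0.98

0.98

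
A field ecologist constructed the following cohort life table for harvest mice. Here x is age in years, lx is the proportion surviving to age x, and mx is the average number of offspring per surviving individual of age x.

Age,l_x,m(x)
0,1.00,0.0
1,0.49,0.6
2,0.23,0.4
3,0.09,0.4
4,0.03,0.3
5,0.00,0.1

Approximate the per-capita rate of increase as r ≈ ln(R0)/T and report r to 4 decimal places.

R0 = Σ lx·mx = 0 + 0.294 + 0.092 + 0.036 + 0.009 + 0 = 0.431
Σ x·lx·mx = 0.622; T = 0.622/0.431 = 1.44316…
r ≈ ln(R0)/T = ln(0.431)/1.44316… = -0.583199… → -0.5832

-0.5832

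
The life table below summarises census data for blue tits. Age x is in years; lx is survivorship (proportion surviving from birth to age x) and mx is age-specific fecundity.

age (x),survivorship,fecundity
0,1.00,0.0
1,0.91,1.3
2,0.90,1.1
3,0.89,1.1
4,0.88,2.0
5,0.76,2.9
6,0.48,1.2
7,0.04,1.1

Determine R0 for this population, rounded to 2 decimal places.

7.74

lx·mx by age: 0, 1.183, 0.99, 0.979, 1.76, 2.204, 0.576, 0.044
R0 = Σ lx·mx = 7.736 → 7.74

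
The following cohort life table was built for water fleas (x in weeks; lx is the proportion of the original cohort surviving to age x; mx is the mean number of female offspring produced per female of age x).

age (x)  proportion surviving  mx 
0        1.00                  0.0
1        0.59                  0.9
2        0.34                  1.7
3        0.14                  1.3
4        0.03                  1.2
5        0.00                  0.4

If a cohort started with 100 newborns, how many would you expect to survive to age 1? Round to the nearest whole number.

59

Expected survivors = N0 · l_1 = 100 × 0.59 = 59 → 59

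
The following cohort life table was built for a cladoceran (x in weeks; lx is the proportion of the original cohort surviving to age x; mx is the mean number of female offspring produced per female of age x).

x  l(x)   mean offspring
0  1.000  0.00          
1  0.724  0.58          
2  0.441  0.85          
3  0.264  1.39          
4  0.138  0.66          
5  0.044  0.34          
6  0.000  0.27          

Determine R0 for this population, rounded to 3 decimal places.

1.268

lx·mx by age: 0, 0.41992, 0.37485, 0.36696, 0.09108, 0.01496, 0
R0 = Σ lx·mx = 1.26777 → 1.268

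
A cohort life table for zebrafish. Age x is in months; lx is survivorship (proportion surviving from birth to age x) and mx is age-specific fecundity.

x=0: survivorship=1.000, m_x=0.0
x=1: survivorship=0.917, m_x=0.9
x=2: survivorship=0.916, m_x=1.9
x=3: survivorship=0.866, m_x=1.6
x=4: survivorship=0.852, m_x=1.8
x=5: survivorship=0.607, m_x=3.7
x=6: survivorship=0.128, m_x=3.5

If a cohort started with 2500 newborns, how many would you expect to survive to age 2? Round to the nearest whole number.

2290

Expected survivors = N0 · l_2 = 2500 × 0.916 = 2290 → 2290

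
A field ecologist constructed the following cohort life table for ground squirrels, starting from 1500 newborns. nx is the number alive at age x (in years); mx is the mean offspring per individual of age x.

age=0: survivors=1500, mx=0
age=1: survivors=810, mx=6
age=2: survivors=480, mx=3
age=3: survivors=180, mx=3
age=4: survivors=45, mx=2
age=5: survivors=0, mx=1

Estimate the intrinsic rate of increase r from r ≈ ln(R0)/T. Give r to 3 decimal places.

lx = nx/n0 = nx/1500: 1, 0.54, 0.32, 0.12, 0.03, 0
R0 = Σ lx·mx = 0 + 3.24 + 0.96 + 0.36 + 0.06 + 0 = 4.62
Σ x·lx·mx = 6.48; T = 6.48/4.62 = 1.4026…
r ≈ ln(R0)/T = ln(4.62)/1.4026… = 1.09111… → 1.091

1.091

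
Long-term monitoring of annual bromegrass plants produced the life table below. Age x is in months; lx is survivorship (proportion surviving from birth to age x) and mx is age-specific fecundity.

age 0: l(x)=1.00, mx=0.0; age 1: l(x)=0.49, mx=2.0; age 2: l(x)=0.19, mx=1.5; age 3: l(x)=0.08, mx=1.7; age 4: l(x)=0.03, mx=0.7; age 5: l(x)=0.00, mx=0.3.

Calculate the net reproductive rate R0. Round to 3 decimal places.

lx·mx by age: 0, 0.98, 0.285, 0.136, 0.021, 0
R0 = Σ lx·mx = 1.422 → 1.422

1.422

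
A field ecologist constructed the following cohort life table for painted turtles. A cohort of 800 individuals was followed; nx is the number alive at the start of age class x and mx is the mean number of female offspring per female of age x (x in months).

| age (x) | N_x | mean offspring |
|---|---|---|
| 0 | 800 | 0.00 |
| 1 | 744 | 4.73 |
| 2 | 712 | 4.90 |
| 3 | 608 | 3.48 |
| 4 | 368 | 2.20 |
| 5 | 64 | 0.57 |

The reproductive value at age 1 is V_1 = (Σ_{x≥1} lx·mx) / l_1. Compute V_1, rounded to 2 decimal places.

lx = nx/n0 = nx/800: 1, 0.93, 0.89, 0.76, 0.46, 0.08
lx·mx for x ≥ 1: 4.3989, 4.361, 2.6448, 1.012, 0.0456 → sum = 12.4623
V_1 = 12.4623 / l_1 = 12.4623 / 0.93 = 13.400323… → 13.40

13.40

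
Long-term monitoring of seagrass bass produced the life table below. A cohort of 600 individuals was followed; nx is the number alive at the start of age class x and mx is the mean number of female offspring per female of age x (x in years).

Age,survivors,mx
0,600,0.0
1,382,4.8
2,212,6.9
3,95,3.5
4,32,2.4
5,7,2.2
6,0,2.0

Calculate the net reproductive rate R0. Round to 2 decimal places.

6.20

lx = nx/n0 = nx/600: 1, 0.63667…, 0.35333…, 0.15833…, 0.05333…, 0.01167…, 0
lx·mx by age: 0, 3.056…, 2.438…, 0.554167…, 0.128…, 0.025667…, 0
R0 = Σ lx·mx = 6.201833… → 6.20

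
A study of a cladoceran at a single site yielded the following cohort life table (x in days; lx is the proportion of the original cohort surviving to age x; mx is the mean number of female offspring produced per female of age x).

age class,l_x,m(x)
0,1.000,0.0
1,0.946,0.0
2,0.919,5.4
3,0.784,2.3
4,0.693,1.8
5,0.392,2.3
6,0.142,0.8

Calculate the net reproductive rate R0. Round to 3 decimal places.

9.028

lx·mx by age: 0, 0, 4.9626, 1.8032, 1.2474, 0.9016, 0.1136
R0 = Σ lx·mx = 9.0284 → 9.028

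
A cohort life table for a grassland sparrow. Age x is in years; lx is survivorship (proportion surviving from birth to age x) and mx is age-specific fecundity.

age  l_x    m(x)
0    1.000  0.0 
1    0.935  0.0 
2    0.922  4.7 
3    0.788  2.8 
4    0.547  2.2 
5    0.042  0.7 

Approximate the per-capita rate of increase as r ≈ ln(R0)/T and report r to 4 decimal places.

0.7872

R0 = Σ lx·mx = 0 + 0 + 4.3334 + 2.2064 + 1.2034 + 0.0294 = 7.7726
Σ x·lx·mx = 20.2466; T = 20.2466/7.7726 = 2.60487…
r ≈ ln(R0)/T = ln(7.7726)/2.60487… = 0.78722… → 0.7872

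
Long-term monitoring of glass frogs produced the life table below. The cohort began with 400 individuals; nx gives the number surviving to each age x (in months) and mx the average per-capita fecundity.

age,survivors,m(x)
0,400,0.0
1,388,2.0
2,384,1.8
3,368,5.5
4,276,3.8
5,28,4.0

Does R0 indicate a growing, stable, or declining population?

lx = nx/n0 = nx/400: 1, 0.97, 0.96, 0.92, 0.69, 0.07
R0 = Σ lx·mx = 0 + 1.94 + 1.728 + 5.06 + 2.622 + 0.28 = 11.63
R0 > 1, so the population is growing.

growing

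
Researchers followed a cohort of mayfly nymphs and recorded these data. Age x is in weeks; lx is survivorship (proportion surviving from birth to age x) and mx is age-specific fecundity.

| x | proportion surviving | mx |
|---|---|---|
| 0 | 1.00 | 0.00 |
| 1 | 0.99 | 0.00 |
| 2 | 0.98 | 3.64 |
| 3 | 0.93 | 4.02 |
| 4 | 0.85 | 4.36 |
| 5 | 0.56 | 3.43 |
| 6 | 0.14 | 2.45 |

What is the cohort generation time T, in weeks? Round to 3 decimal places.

lx·mx: 0, 0, 3.5672, 3.7386, 3.706, 1.9208, 0.343 → R0 = 13.2756
x·lx·mx: 0, 0, 7.1344, 11.2158, 14.824, 9.604, 2.058 → Σ = 44.8362
T = 44.8362 / 13.2756 = 3.377339… → 3.377

3.377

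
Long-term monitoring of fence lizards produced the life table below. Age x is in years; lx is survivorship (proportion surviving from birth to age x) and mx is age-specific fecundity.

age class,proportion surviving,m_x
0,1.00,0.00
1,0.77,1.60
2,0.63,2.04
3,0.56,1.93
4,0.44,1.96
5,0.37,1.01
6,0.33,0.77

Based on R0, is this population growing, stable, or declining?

growing

R0 = Σ lx·mx = 0 + 1.232 + 1.2852 + 1.0808 + 0.8624 + 0.3737 + 0.2541 = 5.0882
R0 > 1, so the population is growing.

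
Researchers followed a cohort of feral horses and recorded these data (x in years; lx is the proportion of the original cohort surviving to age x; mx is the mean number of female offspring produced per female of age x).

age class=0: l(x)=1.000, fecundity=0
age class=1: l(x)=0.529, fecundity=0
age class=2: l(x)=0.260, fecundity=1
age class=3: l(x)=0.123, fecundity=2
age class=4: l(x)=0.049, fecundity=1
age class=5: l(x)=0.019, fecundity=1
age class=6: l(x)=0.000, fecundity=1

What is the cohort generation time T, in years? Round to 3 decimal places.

lx·mx: 0, 0, 0.26, 0.246, 0.049, 0.019, 0 → R0 = 0.574
x·lx·mx: 0, 0, 0.52, 0.738, 0.196, 0.095, 0 → Σ = 1.549
T = 1.549 / 0.574 = 2.698606… → 2.699

2.699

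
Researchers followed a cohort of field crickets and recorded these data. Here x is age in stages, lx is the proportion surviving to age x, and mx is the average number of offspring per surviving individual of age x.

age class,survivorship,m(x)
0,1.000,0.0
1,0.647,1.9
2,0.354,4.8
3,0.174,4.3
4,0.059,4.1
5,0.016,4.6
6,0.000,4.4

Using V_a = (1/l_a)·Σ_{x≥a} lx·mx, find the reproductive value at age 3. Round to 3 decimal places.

lx·mx for x ≥ 3: 0.7482, 0.2419, 0.0736, 0 → sum = 1.0637
V_3 = 1.0637 / l_3 = 1.0637 / 0.174 = 6.113218… → 6.113

6.113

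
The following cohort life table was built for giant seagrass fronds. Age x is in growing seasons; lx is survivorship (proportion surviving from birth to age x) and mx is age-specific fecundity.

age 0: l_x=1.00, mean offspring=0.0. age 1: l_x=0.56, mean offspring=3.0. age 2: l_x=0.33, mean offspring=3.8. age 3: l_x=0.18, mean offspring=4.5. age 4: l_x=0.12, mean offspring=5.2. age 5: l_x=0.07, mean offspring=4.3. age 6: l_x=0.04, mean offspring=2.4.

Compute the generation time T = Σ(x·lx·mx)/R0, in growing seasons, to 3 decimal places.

2.349

lx·mx: 0, 1.68, 1.254, 0.81, 0.624, 0.301, 0.096 → R0 = 4.765
x·lx·mx: 0, 1.68, 2.508, 2.43, 2.496, 1.505, 0.576 → Σ = 11.195
T = 11.195 / 4.765 = 2.349423… → 2.349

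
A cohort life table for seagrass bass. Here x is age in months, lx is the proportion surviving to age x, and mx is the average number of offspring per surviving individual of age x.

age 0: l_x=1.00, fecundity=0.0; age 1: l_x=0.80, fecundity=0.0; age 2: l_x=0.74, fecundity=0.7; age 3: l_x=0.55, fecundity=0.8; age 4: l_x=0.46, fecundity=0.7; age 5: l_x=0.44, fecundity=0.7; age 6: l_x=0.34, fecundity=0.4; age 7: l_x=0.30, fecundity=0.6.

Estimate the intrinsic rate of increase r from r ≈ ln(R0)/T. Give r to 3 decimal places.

R0 = Σ lx·mx = 0 + 0 + 0.518 + 0.44 + 0.322 + 0.308 + 0.136 + 0.18 = 1.904
Σ x·lx·mx = 7.26; T = 7.26/1.904 = 3.81303…
r ≈ ln(R0)/T = ln(1.904)/3.81303… = 0.16888… → 0.169

0.169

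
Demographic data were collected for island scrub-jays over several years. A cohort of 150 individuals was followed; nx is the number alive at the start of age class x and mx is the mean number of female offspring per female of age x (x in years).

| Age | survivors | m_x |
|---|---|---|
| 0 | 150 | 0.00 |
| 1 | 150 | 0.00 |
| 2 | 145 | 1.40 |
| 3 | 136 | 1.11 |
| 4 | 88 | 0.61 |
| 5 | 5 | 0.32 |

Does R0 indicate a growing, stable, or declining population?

lx = nx/n0 = nx/150: 1, 1, 0.96667…, 0.90667…, 0.58667…, 0.03333…
R0 = Σ lx·mx = 0 + 0 + 1.353333… + 1.0064… + 0.357867… + 0.010667… = 2.728267…
R0 > 1, so the population is growing.

growing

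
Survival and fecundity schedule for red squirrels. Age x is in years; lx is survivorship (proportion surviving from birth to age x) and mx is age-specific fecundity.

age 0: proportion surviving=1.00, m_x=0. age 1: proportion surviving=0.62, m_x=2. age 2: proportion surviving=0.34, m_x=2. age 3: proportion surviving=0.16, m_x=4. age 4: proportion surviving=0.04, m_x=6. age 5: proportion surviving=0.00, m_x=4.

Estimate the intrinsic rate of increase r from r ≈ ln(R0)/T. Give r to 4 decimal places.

R0 = Σ lx·mx = 0 + 1.24 + 0.68 + 0.64 + 0.24 + 0 = 2.8
Σ x·lx·mx = 5.48; T = 5.48/2.8 = 1.95714…
r ≈ ln(R0)/T = ln(2.8)/1.95714… = 0.526083… → 0.5261

0.5261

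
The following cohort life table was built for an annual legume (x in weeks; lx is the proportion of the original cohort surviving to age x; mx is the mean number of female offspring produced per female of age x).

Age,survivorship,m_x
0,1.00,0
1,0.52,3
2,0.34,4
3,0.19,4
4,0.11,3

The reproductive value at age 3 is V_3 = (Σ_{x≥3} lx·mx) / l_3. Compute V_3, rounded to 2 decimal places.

5.74

lx·mx for x ≥ 3: 0.76, 0.33 → sum = 1.09
V_3 = 1.09 / l_3 = 1.09 / 0.19 = 5.736842… → 5.74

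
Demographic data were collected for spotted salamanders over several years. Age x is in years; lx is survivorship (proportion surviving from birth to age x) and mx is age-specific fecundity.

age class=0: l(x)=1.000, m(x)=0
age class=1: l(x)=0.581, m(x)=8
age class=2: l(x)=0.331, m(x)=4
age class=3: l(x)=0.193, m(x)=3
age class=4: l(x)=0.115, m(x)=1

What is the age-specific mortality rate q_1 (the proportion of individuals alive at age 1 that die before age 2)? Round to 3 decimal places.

q_1 = (l_1 − l_2) / l_1 = (0.581 − 0.331) / 0.581
     = 0.25 / 0.581 = 0.430293… → 0.430

0.430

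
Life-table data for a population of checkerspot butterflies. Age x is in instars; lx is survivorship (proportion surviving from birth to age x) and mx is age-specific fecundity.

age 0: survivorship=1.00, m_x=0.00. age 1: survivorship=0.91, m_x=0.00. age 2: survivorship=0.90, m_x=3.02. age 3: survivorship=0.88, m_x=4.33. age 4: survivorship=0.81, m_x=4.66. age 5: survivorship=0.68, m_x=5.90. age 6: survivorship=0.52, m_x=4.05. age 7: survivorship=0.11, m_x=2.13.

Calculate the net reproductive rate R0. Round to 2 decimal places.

16.66

lx·mx by age: 0, 0, 2.718, 3.8104, 3.7746, 4.012, 2.106, 0.2343
R0 = Σ lx·mx = 16.6553 → 16.66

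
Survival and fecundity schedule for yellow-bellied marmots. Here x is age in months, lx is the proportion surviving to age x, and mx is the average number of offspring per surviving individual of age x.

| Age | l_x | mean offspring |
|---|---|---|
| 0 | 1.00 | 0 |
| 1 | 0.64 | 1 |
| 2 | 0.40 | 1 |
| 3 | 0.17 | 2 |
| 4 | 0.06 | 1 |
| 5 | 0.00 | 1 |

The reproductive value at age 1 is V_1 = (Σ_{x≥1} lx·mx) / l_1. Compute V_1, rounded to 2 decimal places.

lx·mx for x ≥ 1: 0.64, 0.4, 0.34, 0.06, 0 → sum = 1.44
V_1 = 1.44 / l_1 = 1.44 / 0.64 = 2.25 → 2.25

2.25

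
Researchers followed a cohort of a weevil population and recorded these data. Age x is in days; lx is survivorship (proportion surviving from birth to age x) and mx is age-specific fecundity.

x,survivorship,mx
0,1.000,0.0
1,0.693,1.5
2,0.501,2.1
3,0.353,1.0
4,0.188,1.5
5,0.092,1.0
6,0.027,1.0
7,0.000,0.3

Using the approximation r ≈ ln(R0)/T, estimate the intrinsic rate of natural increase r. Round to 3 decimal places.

R0 = Σ lx·mx = 0 + 1.0395 + 1.0521 + 0.353 + 0.282 + 0.092 + 0.027 + 0 = 2.8456
Σ x·lx·mx = 5.9527; T = 5.9527/2.8456 = 2.0919…
r ≈ ln(R0)/T = ln(2.8456)/2.0919… = 0.49992… → 0.500

0.500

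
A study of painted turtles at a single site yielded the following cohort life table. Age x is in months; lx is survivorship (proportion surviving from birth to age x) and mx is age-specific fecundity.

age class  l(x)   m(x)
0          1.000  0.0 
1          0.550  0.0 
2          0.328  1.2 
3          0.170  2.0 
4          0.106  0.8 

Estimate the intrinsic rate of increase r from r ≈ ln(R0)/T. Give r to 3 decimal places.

R0 = Σ lx·mx = 0 + 0 + 0.3936 + 0.34 + 0.0848 = 0.8184
Σ x·lx·mx = 2.1464; T = 2.1464/0.8184 = 2.62268…
r ≈ ln(R0)/T = ln(0.8184)/2.62268… = -0.07641… → -0.076

-0.076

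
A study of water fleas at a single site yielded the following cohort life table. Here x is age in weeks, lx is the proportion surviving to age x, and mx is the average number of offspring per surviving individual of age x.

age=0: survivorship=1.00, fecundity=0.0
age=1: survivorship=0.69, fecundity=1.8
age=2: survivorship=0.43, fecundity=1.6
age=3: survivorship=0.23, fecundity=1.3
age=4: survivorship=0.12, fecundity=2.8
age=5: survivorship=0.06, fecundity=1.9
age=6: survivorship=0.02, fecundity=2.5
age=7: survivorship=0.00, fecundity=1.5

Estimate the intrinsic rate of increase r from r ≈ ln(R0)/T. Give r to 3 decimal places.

0.478

R0 = Σ lx·mx = 0 + 1.242 + 0.688 + 0.299 + 0.336 + 0.114 + 0.05 + 0 = 2.729
Σ x·lx·mx = 5.729; T = 5.729/2.729 = 2.0993…
r ≈ ln(R0)/T = ln(2.729)/2.0993… = 0.47822… → 0.478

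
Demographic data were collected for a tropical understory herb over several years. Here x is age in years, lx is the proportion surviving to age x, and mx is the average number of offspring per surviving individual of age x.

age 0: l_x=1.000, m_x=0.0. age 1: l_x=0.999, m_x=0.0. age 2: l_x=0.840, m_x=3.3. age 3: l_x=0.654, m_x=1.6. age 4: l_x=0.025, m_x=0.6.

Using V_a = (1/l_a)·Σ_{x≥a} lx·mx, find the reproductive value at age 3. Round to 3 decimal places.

1.623

lx·mx for x ≥ 3: 1.0464, 0.015 → sum = 1.0614
V_3 = 1.0614 / l_3 = 1.0614 / 0.654 = 1.622936… → 1.623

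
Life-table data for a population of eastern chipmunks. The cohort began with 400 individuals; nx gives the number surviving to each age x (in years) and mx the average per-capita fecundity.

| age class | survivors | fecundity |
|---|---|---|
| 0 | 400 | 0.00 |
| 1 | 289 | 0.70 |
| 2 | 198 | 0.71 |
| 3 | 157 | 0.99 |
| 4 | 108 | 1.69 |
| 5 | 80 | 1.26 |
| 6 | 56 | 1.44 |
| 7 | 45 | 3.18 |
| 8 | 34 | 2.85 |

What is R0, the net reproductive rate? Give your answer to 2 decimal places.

lx = nx/n0 = nx/400: 1, 0.7225, 0.495, 0.3925, 0.27, 0.2, 0.14, 0.1125, 0.085
lx·mx by age: 0, 0.50575, 0.35145, 0.388575, 0.4563, 0.252, 0.2016, 0.35775, 0.24225
R0 = Σ lx·mx = 2.755675 → 2.76

2.76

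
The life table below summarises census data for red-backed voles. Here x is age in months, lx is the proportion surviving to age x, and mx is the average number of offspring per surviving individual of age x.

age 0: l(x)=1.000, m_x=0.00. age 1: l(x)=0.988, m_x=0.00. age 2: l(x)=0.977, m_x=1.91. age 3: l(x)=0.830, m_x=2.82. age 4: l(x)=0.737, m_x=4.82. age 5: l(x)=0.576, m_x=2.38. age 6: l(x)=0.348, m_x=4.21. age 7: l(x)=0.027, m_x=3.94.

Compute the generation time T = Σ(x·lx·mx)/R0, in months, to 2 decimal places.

3.86

lx·mx: 0, 0, 1.86607, 2.3406, 3.55234, 1.37088, 1.46508, 0.10638 → R0 = 10.70135
x·lx·mx: 0, 0, 3.73214, 7.0218, 14.20936, 6.8544, 8.79048, 0.74466 → Σ = 41.35284
T = 41.35284 / 10.70135 = 3.864264… → 3.86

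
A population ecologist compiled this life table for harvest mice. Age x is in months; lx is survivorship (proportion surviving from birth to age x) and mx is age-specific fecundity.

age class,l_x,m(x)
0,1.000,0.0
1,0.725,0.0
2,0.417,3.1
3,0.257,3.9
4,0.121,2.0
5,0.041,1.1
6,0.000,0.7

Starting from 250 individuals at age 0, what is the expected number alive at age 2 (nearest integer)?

Expected survivors = N0 · l_2 = 250 × 0.417 = 104.25 → 104

104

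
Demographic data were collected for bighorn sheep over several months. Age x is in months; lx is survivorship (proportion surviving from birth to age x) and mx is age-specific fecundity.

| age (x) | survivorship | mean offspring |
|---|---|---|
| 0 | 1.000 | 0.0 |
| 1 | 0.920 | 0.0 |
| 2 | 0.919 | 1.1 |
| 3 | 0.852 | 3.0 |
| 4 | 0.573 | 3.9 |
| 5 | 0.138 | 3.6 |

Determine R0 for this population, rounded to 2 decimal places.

6.30

lx·mx by age: 0, 0, 1.0109, 2.556, 2.2347, 0.4968
R0 = Σ lx·mx = 6.2984 → 6.30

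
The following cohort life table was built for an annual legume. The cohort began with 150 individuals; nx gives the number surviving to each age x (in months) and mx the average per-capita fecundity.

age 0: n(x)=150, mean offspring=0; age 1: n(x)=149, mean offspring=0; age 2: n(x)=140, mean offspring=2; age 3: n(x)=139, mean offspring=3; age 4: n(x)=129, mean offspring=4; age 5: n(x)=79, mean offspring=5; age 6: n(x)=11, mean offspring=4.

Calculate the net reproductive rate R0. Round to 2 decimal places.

lx = nx/n0 = nx/150: 1, 0.99333…, 0.93333…, 0.92667…, 0.86, 0.52667…, 0.07333…
lx·mx by age: 0, 0, 1.866667…, 2.78…, 3.44, 2.633333…, 0.293333…
R0 = Σ lx·mx = 11.013333… → 11.01

11.01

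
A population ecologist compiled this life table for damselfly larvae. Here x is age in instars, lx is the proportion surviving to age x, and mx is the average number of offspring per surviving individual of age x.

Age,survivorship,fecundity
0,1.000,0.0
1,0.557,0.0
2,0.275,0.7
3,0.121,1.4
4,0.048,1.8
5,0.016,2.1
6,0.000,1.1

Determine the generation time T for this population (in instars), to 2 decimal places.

lx·mx: 0, 0, 0.1925, 0.1694, 0.0864, 0.0336, 0 → R0 = 0.4819
x·lx·mx: 0, 0, 0.385, 0.5082, 0.3456, 0.168, 0 → Σ = 1.4068
T = 1.4068 / 0.4819 = 2.919278… → 2.92

2.92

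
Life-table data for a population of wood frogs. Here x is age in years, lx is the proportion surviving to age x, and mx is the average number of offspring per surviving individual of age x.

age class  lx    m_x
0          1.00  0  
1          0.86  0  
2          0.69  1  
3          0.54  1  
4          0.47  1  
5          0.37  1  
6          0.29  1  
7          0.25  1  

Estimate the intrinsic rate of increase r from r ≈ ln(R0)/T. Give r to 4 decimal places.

R0 = Σ lx·mx = 0 + 0 + 0.69 + 0.54 + 0.47 + 0.37 + 0.29 + 0.25 = 2.61
Σ x·lx·mx = 10.22; T = 10.22/2.61 = 3.91571…
r ≈ ln(R0)/T = ln(2.61)/3.91571… = 0.245… → 0.2450

0.2450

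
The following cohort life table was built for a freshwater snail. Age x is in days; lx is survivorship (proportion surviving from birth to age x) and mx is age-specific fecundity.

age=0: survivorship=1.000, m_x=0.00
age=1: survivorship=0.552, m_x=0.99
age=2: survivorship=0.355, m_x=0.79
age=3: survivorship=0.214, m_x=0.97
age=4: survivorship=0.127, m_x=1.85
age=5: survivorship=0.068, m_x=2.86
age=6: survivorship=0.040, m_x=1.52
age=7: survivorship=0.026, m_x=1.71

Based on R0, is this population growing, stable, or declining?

R0 = Σ lx·mx = 0 + 0.54648 + 0.28045 + 0.20758 + 0.23495 + 0.19448 + 0.0608 + 0.04446 = 1.5692
R0 > 1, so the population is growing.

growing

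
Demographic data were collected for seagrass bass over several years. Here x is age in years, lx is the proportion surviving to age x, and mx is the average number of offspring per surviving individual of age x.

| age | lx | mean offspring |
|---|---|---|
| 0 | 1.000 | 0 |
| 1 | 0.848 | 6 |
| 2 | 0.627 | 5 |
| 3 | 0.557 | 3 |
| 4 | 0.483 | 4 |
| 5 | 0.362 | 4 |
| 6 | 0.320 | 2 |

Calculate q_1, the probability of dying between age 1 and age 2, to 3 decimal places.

0.261

q_1 = (l_1 − l_2) / l_1 = (0.848 − 0.627) / 0.848
     = 0.221 / 0.848 = 0.260613… → 0.261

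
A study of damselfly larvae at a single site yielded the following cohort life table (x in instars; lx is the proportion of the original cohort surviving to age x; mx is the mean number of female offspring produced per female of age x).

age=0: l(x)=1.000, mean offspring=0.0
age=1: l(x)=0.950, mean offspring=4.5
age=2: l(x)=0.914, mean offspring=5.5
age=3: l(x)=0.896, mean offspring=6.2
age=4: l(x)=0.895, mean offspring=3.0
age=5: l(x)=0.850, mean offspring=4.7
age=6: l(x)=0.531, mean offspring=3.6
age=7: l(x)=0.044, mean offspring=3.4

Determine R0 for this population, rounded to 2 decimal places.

23.60

lx·mx by age: 0, 4.275, 5.027, 5.5552, 2.685, 3.995, 1.9116, 0.1496
R0 = Σ lx·mx = 23.5984 → 23.60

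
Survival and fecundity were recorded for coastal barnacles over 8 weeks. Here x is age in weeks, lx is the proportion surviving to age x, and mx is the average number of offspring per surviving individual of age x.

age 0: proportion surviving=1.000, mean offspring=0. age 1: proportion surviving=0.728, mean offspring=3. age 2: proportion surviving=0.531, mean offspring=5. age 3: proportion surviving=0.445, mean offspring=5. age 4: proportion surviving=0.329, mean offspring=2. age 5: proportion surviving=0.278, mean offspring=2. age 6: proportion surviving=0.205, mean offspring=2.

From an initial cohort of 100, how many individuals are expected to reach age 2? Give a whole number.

Expected survivors = N0 · l_2 = 100 × 0.531 = 53.1 → 53

53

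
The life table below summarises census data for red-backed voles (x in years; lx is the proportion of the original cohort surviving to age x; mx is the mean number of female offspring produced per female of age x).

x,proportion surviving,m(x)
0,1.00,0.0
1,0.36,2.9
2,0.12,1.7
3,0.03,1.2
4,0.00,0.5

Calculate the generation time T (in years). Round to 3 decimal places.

1.215

lx·mx: 0, 1.044, 0.204, 0.036, 0 → R0 = 1.284
x·lx·mx: 0, 1.044, 0.408, 0.108, 0 → Σ = 1.56
T = 1.56 / 1.284 = 1.214953… → 1.215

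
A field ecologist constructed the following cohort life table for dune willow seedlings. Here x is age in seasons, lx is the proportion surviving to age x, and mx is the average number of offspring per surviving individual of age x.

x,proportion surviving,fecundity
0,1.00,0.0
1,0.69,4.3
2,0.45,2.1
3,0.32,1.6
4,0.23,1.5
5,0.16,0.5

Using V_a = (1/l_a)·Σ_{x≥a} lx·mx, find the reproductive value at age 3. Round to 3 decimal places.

lx·mx for x ≥ 3: 0.512, 0.345, 0.08 → sum = 0.937
V_3 = 0.937 / l_3 = 0.937 / 0.32 = 2.928125 → 2.928

2.928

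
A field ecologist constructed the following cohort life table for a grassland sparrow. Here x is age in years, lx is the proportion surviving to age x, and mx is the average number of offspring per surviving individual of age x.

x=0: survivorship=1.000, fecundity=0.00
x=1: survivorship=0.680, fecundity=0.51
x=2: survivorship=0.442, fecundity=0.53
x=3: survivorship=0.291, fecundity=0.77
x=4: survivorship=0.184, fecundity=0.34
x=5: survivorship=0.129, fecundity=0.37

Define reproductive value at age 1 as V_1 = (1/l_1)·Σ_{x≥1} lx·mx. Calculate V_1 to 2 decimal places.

lx·mx for x ≥ 1: 0.3468, 0.23426, 0.22407, 0.06256, 0.04773 → sum = 0.91542
V_1 = 0.91542 / l_1 = 0.91542 / 0.68 = 1.346206… → 1.35

1.35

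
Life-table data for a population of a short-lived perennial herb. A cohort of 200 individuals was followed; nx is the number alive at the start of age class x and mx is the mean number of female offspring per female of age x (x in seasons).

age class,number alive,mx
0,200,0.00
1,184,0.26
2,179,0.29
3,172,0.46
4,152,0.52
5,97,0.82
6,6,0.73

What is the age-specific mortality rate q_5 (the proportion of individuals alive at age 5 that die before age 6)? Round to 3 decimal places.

0.938

lx = nx/n0 = nx/200: 1, 0.92, 0.895, 0.86, 0.76, 0.485, 0.03
q_5 = (l_5 − l_6) / l_5 = (0.485 − 0.03) / 0.485
     = 0.455 / 0.485 = 0.938144… → 0.938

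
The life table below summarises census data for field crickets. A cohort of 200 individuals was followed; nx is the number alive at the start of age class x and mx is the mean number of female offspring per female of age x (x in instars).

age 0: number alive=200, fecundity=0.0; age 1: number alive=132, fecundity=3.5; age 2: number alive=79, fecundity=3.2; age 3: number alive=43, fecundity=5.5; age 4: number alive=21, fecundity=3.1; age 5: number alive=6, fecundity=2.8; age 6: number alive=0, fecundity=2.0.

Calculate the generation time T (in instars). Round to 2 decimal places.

lx = nx/n0 = nx/200: 1, 0.66, 0.395, 0.215, 0.105, 0.03, 0
lx·mx: 0, 2.31, 1.264, 1.1825, 0.3255, 0.084, 0 → R0 = 5.166
x·lx·mx: 0, 2.31, 2.528, 3.5475, 1.302, 0.42, 0 → Σ = 10.1075
T = 10.1075 / 5.166 = 1.956543… → 1.96

1.96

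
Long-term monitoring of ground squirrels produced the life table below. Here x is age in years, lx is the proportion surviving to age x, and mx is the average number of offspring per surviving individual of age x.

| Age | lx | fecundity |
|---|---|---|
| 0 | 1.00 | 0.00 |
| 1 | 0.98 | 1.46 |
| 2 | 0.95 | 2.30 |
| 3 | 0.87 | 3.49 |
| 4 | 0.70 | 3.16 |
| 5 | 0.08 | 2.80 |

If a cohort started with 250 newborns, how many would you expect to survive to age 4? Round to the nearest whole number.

Expected survivors = N0 · l_4 = 250 × 0.70 = 175 → 175

175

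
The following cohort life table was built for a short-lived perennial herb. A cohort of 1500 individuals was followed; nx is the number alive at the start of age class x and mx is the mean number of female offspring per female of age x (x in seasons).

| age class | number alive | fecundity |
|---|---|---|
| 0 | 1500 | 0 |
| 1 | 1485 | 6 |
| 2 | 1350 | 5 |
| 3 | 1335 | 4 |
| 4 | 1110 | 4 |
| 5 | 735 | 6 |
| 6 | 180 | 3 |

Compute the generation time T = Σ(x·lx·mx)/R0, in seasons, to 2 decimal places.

2.68

lx = nx/n0 = nx/1500: 1, 0.99, 0.9, 0.89, 0.74, 0.49, 0.12
lx·mx: 0, 5.94, 4.5, 3.56, 2.96, 2.94, 0.36 → R0 = 20.26
x·lx·mx: 0, 5.94, 9, 10.68, 11.84, 14.7, 2.16 → Σ = 54.32
T = 54.32 / 20.26 = 2.681145… → 2.68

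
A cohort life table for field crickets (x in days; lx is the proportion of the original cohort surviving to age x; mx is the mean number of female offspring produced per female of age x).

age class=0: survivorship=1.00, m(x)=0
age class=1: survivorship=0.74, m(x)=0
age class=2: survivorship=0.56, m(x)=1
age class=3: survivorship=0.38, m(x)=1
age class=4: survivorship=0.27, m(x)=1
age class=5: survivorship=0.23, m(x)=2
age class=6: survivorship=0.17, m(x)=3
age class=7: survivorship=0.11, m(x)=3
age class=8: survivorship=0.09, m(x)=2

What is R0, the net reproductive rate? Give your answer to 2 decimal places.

2.69

lx·mx by age: 0, 0, 0.56, 0.38, 0.27, 0.46, 0.51, 0.33, 0.18
R0 = Σ lx·mx = 2.69 → 2.69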